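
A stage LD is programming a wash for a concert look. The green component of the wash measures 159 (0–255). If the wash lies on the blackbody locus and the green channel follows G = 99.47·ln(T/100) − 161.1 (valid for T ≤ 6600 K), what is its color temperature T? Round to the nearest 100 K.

ln t = (159 + 161.1) / 99.47 = 3.2181.
t = e^3.2181 = 24.980.
T = 100·t = 2498 K → 2500 K to the nearest 100 K.

2500 K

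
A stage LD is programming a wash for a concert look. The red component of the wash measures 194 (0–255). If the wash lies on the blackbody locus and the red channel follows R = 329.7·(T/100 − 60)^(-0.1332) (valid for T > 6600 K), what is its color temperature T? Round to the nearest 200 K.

11400 K

(t − 60)^(-0.1332) = 194/329.7 = 0.58841.
t − 60 = 0.58841^(1/-0.1332) = 0.58841^(-7.508) = 53.593, so t = 113.593.
T = 100·t = 11359 K → 11400 K to the nearest 200 K.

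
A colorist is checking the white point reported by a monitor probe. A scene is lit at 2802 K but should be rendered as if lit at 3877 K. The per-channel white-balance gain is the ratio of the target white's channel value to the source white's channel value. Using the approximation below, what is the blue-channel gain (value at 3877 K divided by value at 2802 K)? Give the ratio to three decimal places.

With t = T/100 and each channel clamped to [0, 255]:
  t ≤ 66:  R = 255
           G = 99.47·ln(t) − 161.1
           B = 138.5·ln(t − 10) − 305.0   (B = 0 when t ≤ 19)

At 2802 K (t = 28.02):
  B = 138.5·ln(28.02 − 10) − 305.0 = 138.5·ln 18.02 − 305.0 = 138.5·2.8915 − 305.0 = 95.470.
At 3877 K (t = 38.77):
  B = 138.5·ln(38.77 − 10) − 305.0 = 138.5·ln 28.77 − 305.0 = 138.5·3.3593 − 305.0 = 160.268.
Gain = 160.268 / 95.470 = 1.6787 → 1.679.

1.679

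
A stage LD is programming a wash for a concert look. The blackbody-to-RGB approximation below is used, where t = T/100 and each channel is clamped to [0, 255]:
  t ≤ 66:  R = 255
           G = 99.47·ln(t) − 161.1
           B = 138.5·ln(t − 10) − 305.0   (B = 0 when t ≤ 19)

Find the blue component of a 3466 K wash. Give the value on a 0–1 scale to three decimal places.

t = 3466/100 = 34.66; the t ≤ 66 branch applies.
B = 138.5·ln(34.66 − 10) − 305.0 = 138.5·ln 24.66 − 305.0 = 138.5·3.2052 − 305.0 = 138.918.
On a 0–1 scale: 138.918/255 = 0.5448 → 0.545.

0.545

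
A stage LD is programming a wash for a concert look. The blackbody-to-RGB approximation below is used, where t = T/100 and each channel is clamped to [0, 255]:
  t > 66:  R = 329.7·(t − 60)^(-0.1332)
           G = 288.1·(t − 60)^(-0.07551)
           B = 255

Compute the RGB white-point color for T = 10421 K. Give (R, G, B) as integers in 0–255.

t = 10421/100 = 104.21; the t > 66 branch applies.
R = 329.7·(104.21 − 60)^(-0.1332) = 329.7·44.21^(-0.1332) = 329.7·0.60369 = 199.038.
G = 288.1·(104.21 − 60)^(-0.07551) = 288.1·44.21^(-0.07551) = 288.1·0.75118 = 216.416.
B = 255 by definition for t > 66.
Rounded: (199, 216, 255).

(199, 216, 255)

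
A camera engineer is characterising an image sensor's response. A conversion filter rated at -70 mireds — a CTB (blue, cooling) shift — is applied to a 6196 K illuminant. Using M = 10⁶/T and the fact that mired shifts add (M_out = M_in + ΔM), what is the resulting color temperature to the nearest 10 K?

10940 K

M_in = 10⁶/6196 = 161.39 mireds.
M_out = 161.39 + (-70) = 91.39 mireds.
T_out = 10⁶/91.39 = 10941.6 K → 10940 K.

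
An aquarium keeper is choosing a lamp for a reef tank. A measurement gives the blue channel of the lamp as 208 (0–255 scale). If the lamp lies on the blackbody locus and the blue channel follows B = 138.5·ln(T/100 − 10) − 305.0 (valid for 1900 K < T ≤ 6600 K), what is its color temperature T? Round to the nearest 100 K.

ln(t − 10) = (208 + 305.0) / 138.5 = 3.7040.
t − 10 = e^3.7040 = 40.608, so t = 50.608.
T = 100·t = 5061 K → 5100 K to the nearest 100 K.

5100 K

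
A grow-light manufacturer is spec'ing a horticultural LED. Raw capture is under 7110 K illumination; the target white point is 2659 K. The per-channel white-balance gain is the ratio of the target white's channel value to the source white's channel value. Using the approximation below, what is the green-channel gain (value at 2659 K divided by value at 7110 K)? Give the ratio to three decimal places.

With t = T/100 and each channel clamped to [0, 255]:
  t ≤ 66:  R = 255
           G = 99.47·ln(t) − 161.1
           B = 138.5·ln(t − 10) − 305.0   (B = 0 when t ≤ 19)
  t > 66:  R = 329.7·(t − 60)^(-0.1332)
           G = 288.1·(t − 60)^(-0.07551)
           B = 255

At 7110 K (t = 71.1):
  G = 288.1·(71.1 − 60)^(-0.07551) = 288.1·11.1^(-0.07551) = 288.1·0.83381 = 240.221.
At 2659 K (t = 26.59):
  G = 99.47·ln 26.59 − 161.1 = 99.47·3.2805 − 161.1 = 165.215.
Gain = 165.215 / 240.221 = 0.6878 → 0.688.

0.688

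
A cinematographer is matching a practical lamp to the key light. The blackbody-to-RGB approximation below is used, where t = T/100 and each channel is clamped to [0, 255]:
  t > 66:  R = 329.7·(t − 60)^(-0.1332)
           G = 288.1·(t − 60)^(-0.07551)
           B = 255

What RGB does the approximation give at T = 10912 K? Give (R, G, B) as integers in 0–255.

t = 10912/100 = 109.12; the t > 66 branch applies.
R = 329.7·(109.12 − 60)^(-0.1332) = 329.7·49.12^(-0.1332) = 329.7·0.59528 = 196.265.
G = 288.1·(109.12 − 60)^(-0.07551) = 288.1·49.12^(-0.07551) = 288.1·0.74523 = 214.702.
B = 255 by definition for t > 66.
Rounded: (196, 215, 255).

(196, 215, 255)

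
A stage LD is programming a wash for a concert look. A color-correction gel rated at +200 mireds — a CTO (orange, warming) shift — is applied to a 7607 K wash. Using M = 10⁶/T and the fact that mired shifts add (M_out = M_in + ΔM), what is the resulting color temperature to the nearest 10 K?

M_in = 10⁶/7607 = 131.46 mireds.
M_out = 131.46 + (+200) = 331.46 mireds.
T_out = 10⁶/331.46 = 3017.0 K → 3020 K.

3020 K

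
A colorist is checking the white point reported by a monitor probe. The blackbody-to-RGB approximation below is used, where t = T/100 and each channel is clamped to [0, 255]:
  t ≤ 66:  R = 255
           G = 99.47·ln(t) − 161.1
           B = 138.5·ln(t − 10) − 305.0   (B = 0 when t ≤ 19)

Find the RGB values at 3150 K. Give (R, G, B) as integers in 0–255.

t = 3150/100 = 31.5; the t ≤ 66 branch applies.
R = 255 by definition for t ≤ 66.
G = 99.47·ln 31.5 − 161.1 = 99.47·3.4500 − 161.1 = 182.070.
B = 138.5·ln(31.5 − 10) − 305.0 = 138.5·ln 21.5 − 305.0 = 138.5·3.0681 − 305.0 = 119.925.
Rounded: (255, 182, 120).

(255, 182, 120)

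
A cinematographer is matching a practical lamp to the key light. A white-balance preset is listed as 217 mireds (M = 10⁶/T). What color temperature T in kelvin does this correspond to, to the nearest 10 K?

T = 10⁶ / 217 = 4608.29 K → 4610 K.

4610 K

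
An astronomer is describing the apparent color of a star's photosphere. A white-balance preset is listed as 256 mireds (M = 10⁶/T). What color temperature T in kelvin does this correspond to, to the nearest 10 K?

3910 K

T = 10⁶ / 256 = 3906.25 K → 3910 K.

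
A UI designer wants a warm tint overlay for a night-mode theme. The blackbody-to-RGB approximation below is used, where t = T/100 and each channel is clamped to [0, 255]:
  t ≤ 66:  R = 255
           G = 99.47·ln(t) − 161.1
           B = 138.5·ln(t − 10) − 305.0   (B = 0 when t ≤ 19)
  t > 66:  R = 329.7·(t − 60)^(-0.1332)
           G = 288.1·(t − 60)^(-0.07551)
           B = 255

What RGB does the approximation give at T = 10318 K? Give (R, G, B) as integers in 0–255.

t = 10318/100 = 103.18; the t > 66 branch applies.
R = 329.7·(103.18 − 60)^(-0.1332) = 329.7·43.18^(-0.1332) = 329.7·0.60559 = 199.664.
G = 288.1·(103.18 − 60)^(-0.07551) = 288.1·43.18^(-0.07551) = 288.1·0.75252 = 216.802.
B = 255 by definition for t > 66.
Rounded: (200, 217, 255).

(200, 217, 255)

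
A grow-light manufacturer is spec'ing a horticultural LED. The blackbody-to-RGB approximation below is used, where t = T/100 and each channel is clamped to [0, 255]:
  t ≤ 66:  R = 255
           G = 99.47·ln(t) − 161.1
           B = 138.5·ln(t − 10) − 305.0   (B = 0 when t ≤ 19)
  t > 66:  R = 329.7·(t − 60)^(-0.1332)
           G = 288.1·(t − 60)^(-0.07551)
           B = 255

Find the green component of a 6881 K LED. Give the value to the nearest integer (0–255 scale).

t = 6881/100 = 68.81; the t > 66 branch applies.
G = 288.1·(68.81 − 60)^(-0.07551) = 288.1·8.81^(-0.07551) = 288.1·0.84849 = 244.449.
Rounded: 244.

244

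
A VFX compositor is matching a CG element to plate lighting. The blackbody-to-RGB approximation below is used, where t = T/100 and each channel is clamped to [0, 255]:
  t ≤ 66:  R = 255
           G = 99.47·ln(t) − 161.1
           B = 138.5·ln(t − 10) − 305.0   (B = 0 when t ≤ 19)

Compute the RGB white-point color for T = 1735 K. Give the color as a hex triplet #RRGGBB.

#FF7B00

t = 1735/100 = 17.35; the t ≤ 66 branch applies.
R = 255 by definition for t ≤ 66.
G = 99.47·ln 17.35 − 161.1 = 99.47·2.8536 − 161.1 = 122.747.
t = 17.35 ≤ 19, so B = 0.
Rounded: (255, 123, 0).
In hex: #FF7B00.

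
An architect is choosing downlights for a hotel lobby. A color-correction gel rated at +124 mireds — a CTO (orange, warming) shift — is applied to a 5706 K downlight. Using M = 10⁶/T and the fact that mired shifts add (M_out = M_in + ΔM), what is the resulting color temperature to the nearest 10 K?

3340 K

M_in = 10⁶/5706 = 175.25 mireds.
M_out = 175.25 + (+124) = 299.25 mireds.
T_out = 10⁶/299.25 = 3341.6 K → 3340 K.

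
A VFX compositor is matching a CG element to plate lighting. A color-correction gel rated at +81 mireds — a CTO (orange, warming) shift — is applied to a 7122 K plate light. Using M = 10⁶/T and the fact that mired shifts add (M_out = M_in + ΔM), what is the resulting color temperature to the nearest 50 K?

4500 K

M_in = 10⁶/7122 = 140.41 mireds.
M_out = 140.41 + (+81) = 221.41 mireds.
T_out = 10⁶/221.41 = 4516.5 K → 4500 K.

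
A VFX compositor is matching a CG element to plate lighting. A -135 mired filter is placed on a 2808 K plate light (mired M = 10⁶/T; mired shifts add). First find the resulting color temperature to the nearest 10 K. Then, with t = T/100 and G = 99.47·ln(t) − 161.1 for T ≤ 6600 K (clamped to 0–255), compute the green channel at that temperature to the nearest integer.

218

M_in = 10⁶/2808 = 356.13; M_out = 356.13 + (-135) = 221.13.
T_out = 10⁶/221.13 = 4522.3 K → 4520 K; t = 45.2.
G = 99.47·ln 45.2 − 161.1 = 99.47·3.8111 − 161.1 = 217.990.
Rounded: 218.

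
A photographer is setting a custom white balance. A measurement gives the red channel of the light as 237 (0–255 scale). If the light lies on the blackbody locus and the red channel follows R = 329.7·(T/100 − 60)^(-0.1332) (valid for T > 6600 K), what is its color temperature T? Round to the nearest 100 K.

(t − 60)^(-0.1332) = 237/329.7 = 0.71884.
t − 60 = 0.71884^(1/-0.1332) = 0.71884^(-7.508) = 11.922, so t = 71.922.
T = 100·t = 7192 K → 7200 K to the nearest 100 K.

7200 K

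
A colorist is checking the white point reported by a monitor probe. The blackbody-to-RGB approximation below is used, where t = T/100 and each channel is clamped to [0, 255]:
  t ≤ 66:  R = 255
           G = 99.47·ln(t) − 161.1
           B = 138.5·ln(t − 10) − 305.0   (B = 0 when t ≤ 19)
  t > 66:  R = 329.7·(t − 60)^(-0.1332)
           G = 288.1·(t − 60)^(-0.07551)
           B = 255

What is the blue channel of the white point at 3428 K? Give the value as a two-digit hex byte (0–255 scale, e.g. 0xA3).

t = 3428/100 = 34.28; the t ≤ 66 branch applies.
B = 138.5·ln(34.28 − 10) − 305.0 = 138.5·ln 24.28 − 305.0 = 138.5·3.1897 − 305.0 = 136.767.
Rounded: 137; in hex, 0x89.

0x89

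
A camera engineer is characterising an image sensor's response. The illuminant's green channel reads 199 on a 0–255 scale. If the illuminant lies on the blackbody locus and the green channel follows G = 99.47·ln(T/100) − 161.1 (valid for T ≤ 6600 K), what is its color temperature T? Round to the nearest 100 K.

ln t = (199 + 161.1) / 99.47 = 3.6202.
t = e^3.6202 = 37.345.
T = 100·t = 3734 K → 3700 K to the nearest 100 K.

3700 K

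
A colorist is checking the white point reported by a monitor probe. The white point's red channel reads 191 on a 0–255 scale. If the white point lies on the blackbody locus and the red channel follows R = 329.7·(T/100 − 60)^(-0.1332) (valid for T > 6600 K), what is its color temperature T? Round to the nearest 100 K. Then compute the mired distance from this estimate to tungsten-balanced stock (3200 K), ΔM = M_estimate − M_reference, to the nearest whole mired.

(t − 60)^(-0.1332) = 191/329.7 = 0.57931.
t − 60 = 0.57931^(1/-0.1332) = 0.57931^(-7.508) = 60.245, so t = 120.245.
T = 100·t = 12025 K → 12000 K to the nearest 100 K.
M_estimate = 10⁶/12000 = 83.33; M_reference = 10⁶/3200 = 312.50.
ΔM = 83.33 − 312.50 = -229.17 → -229 mireds.

-229 mireds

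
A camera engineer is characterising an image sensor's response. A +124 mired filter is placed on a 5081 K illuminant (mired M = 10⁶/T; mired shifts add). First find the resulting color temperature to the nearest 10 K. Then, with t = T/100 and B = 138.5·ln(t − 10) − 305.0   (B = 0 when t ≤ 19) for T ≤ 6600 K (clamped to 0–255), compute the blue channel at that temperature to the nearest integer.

118

M_in = 10⁶/5081 = 196.81; M_out = 196.81 + (+124) = 320.81.
T_out = 10⁶/320.81 = 3117.1 K → 3120 K; t = 31.2.
B = 138.5·ln(31.2 − 10) − 305.0 = 138.5·ln 21.2 − 305.0 = 138.5·3.0540 − 305.0 = 117.979.
Rounded: 118.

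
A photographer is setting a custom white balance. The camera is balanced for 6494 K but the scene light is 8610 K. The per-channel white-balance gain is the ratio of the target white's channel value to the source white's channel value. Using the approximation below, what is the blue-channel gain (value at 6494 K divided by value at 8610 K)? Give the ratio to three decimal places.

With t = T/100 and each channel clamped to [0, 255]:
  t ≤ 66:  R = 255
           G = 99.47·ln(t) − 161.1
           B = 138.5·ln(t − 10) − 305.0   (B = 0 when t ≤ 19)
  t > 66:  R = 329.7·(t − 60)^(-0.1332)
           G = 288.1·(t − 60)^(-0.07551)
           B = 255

0.980

At 8610 K (t = 86.1):
  B = 255 by definition for t > 66.
At 6494 K (t = 64.94):
  B = 138.5·ln(64.94 − 10) − 305.0 = 138.5·ln 54.94 − 305.0 = 138.5·4.0062 − 305.0 = 249.864.
Gain = 249.864 / 255.000 = 0.9799 → 0.980.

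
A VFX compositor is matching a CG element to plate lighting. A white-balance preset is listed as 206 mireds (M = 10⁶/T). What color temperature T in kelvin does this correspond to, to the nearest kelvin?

4854 K

T = 10⁶ / 206 = 4854.37 K → 4854 K.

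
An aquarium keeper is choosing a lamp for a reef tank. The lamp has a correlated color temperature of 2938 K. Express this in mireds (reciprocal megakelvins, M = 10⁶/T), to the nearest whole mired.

340 mireds

M = 10⁶ / 2938 = 340.368 → 340 mireds.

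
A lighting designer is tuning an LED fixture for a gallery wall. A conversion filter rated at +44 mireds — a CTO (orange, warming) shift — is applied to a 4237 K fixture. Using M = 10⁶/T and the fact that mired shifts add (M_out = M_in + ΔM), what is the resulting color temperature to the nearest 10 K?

M_in = 10⁶/4237 = 236.02 mireds.
M_out = 236.02 + (+44) = 280.02 mireds.
T_out = 10⁶/280.02 = 3571.2 K → 3570 K.

3570 K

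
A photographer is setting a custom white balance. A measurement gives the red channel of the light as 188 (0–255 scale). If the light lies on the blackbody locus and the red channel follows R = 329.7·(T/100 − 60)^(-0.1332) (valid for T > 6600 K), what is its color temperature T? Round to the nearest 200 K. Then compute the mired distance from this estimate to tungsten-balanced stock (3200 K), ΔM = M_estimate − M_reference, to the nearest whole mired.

(t − 60)^(-0.1332) = 188/329.7 = 0.57022.
t − 60 = 0.57022^(1/-0.1332) = 0.57022^(-7.508) = 67.848, so t = 127.848.
T = 100·t = 12785 K → 12800 K to the nearest 200 K.
M_estimate = 10⁶/12800 = 78.12; M_reference = 10⁶/3200 = 312.50.
ΔM = 78.12 − 312.50 = -234.38 → -234 mireds.

-234 mireds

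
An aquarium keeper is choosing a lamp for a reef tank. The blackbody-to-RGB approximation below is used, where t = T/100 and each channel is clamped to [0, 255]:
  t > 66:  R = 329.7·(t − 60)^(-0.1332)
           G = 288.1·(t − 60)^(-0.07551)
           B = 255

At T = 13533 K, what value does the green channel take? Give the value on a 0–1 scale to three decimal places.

0.815

t = 13533/100 = 135.33; the t > 66 branch applies.
G = 288.1·(135.33 − 60)^(-0.07551) = 288.1·75.33^(-0.07551) = 288.1·0.72156 = 207.880.
On a 0–1 scale: 207.880/255 = 0.8152 → 0.815.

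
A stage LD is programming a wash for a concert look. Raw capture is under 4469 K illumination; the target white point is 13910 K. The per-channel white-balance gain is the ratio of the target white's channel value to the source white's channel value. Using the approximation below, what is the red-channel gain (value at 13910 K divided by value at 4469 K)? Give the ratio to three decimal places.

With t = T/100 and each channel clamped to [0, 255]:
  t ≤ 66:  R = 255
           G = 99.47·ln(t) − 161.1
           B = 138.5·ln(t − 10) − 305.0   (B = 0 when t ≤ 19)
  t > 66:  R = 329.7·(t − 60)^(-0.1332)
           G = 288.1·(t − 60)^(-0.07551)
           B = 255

0.722

At 4469 K (t = 44.69):
  R = 255 by definition for t ≤ 66.
At 13910 K (t = 139.1):
  R = 329.7·(139.1 − 60)^(-0.1332) = 329.7·79.1^(-0.1332) = 329.7·0.55868 = 184.197.
Gain = 184.197 / 255.000 = 0.7223 → 0.722.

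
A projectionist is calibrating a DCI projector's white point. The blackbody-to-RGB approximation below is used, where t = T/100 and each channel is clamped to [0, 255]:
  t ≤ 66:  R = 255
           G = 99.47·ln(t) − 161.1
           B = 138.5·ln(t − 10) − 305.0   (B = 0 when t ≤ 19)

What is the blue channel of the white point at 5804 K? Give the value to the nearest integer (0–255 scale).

t = 5804/100 = 58.04; the t ≤ 66 branch applies.
B = 138.5·ln(58.04 − 10) − 305.0 = 138.5·ln 48.04 − 305.0 = 138.5·3.8720 − 305.0 = 231.277.
Rounded: 231.

231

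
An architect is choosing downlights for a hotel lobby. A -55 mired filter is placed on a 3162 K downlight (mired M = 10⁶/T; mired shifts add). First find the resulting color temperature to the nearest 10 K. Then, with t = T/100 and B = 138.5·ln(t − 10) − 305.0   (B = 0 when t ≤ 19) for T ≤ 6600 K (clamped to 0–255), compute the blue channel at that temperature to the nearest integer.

M_in = 10⁶/3162 = 316.26; M_out = 316.26 + (-55) = 261.26.
T_out = 10⁶/261.26 = 3827.7 K → 3830 K; t = 38.3.
B = 138.5·ln(38.3 − 10) − 305.0 = 138.5·ln 28.3 − 305.0 = 138.5·3.3429 − 305.0 = 157.986.
Rounded: 158.

158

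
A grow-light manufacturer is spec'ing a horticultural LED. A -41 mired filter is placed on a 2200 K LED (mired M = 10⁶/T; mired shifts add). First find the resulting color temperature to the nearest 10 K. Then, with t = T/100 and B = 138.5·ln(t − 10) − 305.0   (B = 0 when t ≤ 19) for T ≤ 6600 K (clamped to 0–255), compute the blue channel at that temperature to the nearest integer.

62

M_in = 10⁶/2200 = 454.55; M_out = 454.55 + (-41) = 413.55.
T_out = 10⁶/413.55 = 2418.1 K → 2420 K; t = 24.2.
B = 138.5·ln(24.2 − 10) − 305.0 = 138.5·ln 14.2 − 305.0 = 138.5·2.6532 − 305.0 = 62.474.
Rounded: 62.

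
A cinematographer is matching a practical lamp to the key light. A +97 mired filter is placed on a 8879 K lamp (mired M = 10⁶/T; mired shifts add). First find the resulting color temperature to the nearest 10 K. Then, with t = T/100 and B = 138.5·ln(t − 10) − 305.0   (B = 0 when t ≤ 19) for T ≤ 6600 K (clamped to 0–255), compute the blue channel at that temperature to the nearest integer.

198

M_in = 10⁶/8879 = 112.63; M_out = 112.63 + (+97) = 209.63.
T_out = 10⁶/209.63 = 4770.4 K → 4770 K; t = 47.7.
B = 138.5·ln(47.7 − 10) − 305.0 = 138.5·ln 37.7 − 305.0 = 138.5·3.6297 − 305.0 = 197.708.
Rounded: 198.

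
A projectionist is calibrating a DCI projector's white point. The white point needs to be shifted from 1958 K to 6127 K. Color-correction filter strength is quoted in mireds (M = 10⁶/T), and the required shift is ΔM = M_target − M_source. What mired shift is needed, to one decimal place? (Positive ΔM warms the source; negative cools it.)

M_source = 10⁶/1958 = 510.725; M_target = 10⁶/6127 = 163.212.
ΔM = 163.212 − 510.725 = -347.513 → -347.5 mireds, a cooling shift.

-347.5 mireds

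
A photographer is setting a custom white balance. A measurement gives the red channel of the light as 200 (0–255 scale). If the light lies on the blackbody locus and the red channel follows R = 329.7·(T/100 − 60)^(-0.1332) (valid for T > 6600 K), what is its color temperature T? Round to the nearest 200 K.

(t − 60)^(-0.1332) = 200/329.7 = 0.60661.
t − 60 = 0.60661^(1/-0.1332) = 0.60661^(-7.508) = 42.638, so t = 102.638.
T = 100·t = 10264 K → 10200 K to the nearest 200 K.

10200 K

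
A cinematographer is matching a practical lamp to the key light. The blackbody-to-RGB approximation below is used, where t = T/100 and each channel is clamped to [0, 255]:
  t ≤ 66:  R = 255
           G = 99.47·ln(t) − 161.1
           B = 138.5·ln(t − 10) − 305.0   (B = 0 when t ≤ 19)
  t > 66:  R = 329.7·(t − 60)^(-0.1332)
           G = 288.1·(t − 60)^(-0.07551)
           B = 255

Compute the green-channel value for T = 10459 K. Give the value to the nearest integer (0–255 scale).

216

t = 10459/100 = 104.59; the t > 66 branch applies.
G = 288.1·(104.59 − 60)^(-0.07551) = 288.1·44.59^(-0.07551) = 288.1·0.75070 = 216.277.
Rounded: 216.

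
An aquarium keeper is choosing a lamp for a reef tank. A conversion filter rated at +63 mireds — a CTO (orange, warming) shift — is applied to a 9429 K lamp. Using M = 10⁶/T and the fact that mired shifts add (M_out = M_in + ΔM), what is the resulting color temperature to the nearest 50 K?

5900 K

M_in = 10⁶/9429 = 106.06 mireds.
M_out = 106.06 + (+63) = 169.06 mireds.
T_out = 10⁶/169.06 = 5915.2 K → 5900 K.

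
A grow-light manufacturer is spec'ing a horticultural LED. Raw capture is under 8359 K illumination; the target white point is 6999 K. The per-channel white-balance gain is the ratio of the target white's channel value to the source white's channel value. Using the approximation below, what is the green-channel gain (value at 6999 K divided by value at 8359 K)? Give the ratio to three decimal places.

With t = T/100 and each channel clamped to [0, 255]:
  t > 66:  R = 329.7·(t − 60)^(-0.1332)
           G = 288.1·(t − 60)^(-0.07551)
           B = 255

At 8359 K (t = 83.59):
  G = 288.1·(83.59 − 60)^(-0.07551) = 288.1·23.59^(-0.07551) = 288.1·0.78767 = 226.928.
At 6999 K (t = 69.99):
  G = 288.1·(69.99 − 60)^(-0.07551) = 288.1·9.99^(-0.07551) = 288.1·0.84047 = 242.140.
Gain = 242.140 / 226.928 = 1.0670 → 1.067.

1.067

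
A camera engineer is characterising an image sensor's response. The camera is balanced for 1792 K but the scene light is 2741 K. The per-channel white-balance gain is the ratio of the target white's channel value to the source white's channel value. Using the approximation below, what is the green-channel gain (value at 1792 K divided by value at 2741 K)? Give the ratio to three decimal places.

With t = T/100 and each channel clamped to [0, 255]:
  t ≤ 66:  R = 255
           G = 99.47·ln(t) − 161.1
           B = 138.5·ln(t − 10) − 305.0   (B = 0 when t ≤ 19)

At 2741 K (t = 27.41):
  G = 99.47·ln 27.41 − 161.1 = 99.47·3.3109 − 161.1 = 168.236.
At 1792 K (t = 17.92):
  G = 99.47·ln 17.92 − 161.1 = 99.47·2.8859 − 161.1 = 125.962.
Gain = 125.962 / 168.236 = 0.7487 → 0.749.

0.749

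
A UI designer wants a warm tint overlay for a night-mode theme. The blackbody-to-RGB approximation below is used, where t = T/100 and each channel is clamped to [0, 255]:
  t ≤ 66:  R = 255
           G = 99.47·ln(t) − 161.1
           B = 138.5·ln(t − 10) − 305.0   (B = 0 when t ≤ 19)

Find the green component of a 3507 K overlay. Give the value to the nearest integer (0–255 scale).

t = 3507/100 = 35.07; the t ≤ 66 branch applies.
G = 99.47·ln 35.07 − 161.1 = 99.47·3.5573 − 161.1 = 192.749.
Rounded: 193.

193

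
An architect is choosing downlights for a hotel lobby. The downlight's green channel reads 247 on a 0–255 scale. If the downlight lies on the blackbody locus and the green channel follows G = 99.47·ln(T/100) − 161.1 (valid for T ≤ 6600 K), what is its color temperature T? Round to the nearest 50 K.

ln t = (247 + 161.1) / 99.47 = 4.1027.
t = e^4.1027 = 60.506.
T = 100·t = 6051 K → 6050 K to the nearest 50 K.

6050 K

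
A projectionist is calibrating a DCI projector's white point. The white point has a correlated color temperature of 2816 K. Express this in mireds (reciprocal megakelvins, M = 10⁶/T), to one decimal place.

355.1 mireds

M = 10⁶ / 2816 = 355.114 → 355.1 mireds.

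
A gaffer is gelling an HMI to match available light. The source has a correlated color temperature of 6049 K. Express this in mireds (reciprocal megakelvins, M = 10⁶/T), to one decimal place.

165.3 mireds

M = 10⁶ / 6049 = 165.317 → 165.3 mireds.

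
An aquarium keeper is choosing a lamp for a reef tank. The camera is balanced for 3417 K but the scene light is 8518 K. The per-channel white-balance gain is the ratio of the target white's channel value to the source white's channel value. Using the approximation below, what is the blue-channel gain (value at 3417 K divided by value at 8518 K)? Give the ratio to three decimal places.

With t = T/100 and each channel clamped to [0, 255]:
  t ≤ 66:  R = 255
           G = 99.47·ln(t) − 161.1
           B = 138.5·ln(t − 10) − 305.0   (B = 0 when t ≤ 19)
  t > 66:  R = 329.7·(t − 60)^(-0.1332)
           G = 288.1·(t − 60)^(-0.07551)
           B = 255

At 8518 K (t = 85.18):
  B = 255 by definition for t > 66.
At 3417 K (t = 34.17):
  B = 138.5·ln(34.17 − 10) − 305.0 = 138.5·ln 24.17 − 305.0 = 138.5·3.1851 − 305.0 = 136.138.
Gain = 136.138 / 255.000 = 0.5339 → 0.534.

0.534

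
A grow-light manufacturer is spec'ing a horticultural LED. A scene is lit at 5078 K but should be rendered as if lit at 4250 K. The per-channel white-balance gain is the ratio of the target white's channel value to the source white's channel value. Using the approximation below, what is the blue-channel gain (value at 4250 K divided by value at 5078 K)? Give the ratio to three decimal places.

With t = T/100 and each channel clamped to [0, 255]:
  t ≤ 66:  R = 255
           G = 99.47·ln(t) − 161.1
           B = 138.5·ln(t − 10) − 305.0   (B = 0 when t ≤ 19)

0.849

At 5078 K (t = 50.78):
  B = 138.5·ln(50.78 − 10) − 305.0 = 138.5·ln 40.78 − 305.0 = 138.5·3.7082 − 305.0 = 208.585.
At 4250 K (t = 42.5):
  B = 138.5·ln(42.5 − 10) − 305.0 = 138.5·ln 32.5 − 305.0 = 138.5·3.4812 − 305.0 = 177.152.
Gain = 177.152 / 208.585 = 0.8493 → 0.849.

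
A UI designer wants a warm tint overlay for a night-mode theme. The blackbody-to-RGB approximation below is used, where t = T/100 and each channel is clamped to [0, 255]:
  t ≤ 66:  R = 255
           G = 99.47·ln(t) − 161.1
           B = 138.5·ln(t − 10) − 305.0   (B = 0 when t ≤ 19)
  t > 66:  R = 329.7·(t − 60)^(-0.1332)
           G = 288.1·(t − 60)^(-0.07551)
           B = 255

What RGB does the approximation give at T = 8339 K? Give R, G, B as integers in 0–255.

t = 8339/100 = 83.39; the t > 66 branch applies.
R = 329.7·(83.39 − 60)^(-0.1332) = 329.7·23.39^(-0.1332) = 329.7·0.65712 = 216.653.
G = 288.1·(83.39 − 60)^(-0.07551) = 288.1·23.39^(-0.07551) = 288.1·0.78818 = 227.074.
B = 255 by definition for t > 66.
Rounded: (217, 227, 255).

R=217, G=227, B=255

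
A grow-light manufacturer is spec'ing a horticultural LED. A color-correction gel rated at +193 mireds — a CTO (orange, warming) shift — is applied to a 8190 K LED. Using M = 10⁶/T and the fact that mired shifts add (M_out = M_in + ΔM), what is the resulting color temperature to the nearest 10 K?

M_in = 10⁶/8190 = 122.10 mireds.
M_out = 122.10 + (+193) = 315.10 mireds.
T_out = 10⁶/315.10 = 3173.6 K → 3170 K.

3170 K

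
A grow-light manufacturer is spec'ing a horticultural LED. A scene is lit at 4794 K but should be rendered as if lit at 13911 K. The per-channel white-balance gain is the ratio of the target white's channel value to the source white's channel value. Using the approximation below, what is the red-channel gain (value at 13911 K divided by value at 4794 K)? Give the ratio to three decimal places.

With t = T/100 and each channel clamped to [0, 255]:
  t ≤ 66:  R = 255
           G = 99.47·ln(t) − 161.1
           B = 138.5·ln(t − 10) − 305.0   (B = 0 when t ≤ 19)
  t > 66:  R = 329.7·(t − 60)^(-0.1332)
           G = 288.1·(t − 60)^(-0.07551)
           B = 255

0.722

At 4794 K (t = 47.94):
  R = 255 by definition for t ≤ 66.
At 13911 K (t = 139.11):
  R = 329.7·(139.11 − 60)^(-0.1332) = 329.7·79.11^(-0.1332) = 329.7·0.55867 = 184.194.
Gain = 184.194 / 255.000 = 0.7223 → 0.722.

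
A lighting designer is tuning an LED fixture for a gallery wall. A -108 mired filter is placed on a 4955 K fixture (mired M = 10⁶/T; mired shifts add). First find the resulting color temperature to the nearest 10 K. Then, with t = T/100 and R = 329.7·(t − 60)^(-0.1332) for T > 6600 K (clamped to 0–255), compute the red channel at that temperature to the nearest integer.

198

M_in = 10⁶/4955 = 201.82; M_out = 201.82 + (-108) = 93.82.
T_out = 10⁶/93.82 = 10659.1 K → 10660 K; t = 106.6.
R = 329.7·(106.6 − 60)^(-0.1332) = 329.7·46.6^(-0.1332) = 329.7·0.59947 = 197.647.
Rounded: 198.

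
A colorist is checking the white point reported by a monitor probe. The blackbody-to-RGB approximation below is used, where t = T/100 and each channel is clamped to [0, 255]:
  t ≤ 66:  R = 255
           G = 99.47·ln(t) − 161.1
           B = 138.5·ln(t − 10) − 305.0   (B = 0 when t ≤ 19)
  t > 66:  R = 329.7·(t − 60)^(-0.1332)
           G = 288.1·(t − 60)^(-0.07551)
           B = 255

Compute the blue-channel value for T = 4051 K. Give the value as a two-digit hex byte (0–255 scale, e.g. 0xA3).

0xA8

t = 4051/100 = 40.51; the t ≤ 66 branch applies.
B = 138.5·ln(40.51 − 10) − 305.0 = 138.5·ln 30.51 − 305.0 = 138.5·3.4181 − 305.0 = 168.401.
Rounded: 168; in hex, 0xA8.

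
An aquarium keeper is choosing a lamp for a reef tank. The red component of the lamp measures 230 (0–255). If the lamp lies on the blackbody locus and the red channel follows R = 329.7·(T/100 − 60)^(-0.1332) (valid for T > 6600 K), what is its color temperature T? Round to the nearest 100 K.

7500 K

(t − 60)^(-0.1332) = 230/329.7 = 0.69760.
t − 60 = 0.69760^(1/-0.1332) = 0.69760^(-7.508) = 14.932, so t = 74.932.
T = 100·t = 7493 K → 7500 K to the nearest 100 K.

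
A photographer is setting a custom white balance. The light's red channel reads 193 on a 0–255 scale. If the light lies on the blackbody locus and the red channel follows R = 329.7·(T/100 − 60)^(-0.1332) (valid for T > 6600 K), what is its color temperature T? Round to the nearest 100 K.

11600 K

(t − 60)^(-0.1332) = 193/329.7 = 0.58538.
t − 60 = 0.58538^(1/-0.1332) = 0.58538^(-7.508) = 55.713, so t = 115.713.
T = 100·t = 11571 K → 11600 K to the nearest 100 K.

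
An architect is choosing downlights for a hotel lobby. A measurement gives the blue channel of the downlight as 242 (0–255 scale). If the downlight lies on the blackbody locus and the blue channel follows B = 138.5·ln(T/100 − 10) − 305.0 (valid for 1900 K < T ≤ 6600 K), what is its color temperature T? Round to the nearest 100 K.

ln(t − 10) = (242 + 305.0) / 138.5 = 3.9495.
t − 10 = e^3.9495 = 51.907, so t = 61.907.
T = 100·t = 6191 K → 6200 K to the nearest 100 K.

6200 K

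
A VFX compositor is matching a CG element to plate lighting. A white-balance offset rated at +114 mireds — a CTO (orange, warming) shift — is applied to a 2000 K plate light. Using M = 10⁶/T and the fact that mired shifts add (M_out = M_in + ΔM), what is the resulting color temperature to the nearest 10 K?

1630 K

M_in = 10⁶/2000 = 500.00 mireds.
M_out = 500.00 + (+114) = 614.00 mireds.
T_out = 10⁶/614.00 = 1628.7 K → 1630 K.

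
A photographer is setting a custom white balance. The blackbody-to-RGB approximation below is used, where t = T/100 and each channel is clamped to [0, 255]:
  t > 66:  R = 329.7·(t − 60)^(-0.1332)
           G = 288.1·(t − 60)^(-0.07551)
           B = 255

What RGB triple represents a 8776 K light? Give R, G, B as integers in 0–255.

t = 8776/100 = 87.76; the t > 66 branch applies.
R = 329.7·(87.76 − 60)^(-0.1332) = 329.7·27.76^(-0.1332) = 329.7·0.64230 = 211.766.
G = 288.1·(87.76 − 60)^(-0.07551) = 288.1·27.76^(-0.07551) = 288.1·0.77805 = 224.156.
B = 255 by definition for t > 66.
Rounded: (212, 224, 255).

R=212, G=224, B=255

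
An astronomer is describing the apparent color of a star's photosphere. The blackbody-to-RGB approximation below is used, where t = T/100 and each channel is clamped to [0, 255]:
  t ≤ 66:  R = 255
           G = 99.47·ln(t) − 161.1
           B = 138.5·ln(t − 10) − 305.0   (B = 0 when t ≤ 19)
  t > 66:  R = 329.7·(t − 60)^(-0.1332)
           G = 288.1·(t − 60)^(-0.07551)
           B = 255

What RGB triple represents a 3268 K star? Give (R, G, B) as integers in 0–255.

t = 3268/100 = 32.68; the t ≤ 66 branch applies.
R = 255 by definition for t ≤ 66.
G = 99.47·ln 32.68 − 161.1 = 99.47·3.4868 − 161.1 = 185.728.
B = 138.5·ln(32.68 − 10) − 305.0 = 138.5·ln 22.68 − 305.0 = 138.5·3.1215 − 305.0 = 127.325.
Rounded: (255, 186, 127).

(255, 186, 127)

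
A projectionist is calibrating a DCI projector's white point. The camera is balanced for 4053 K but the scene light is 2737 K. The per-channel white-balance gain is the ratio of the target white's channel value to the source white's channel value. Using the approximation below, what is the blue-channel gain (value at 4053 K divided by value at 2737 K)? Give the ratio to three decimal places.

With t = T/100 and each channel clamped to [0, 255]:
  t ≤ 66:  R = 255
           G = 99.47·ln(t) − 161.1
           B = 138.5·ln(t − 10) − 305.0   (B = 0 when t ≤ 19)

1.864

At 2737 K (t = 27.37):
  B = 138.5·ln(27.37 − 10) − 305.0 = 138.5·ln 17.37 − 305.0 = 138.5·2.8547 − 305.0 = 90.382.
At 4053 K (t = 40.53):
  B = 138.5·ln(40.53 − 10) − 305.0 = 138.5·ln 30.53 − 305.0 = 138.5·3.4187 − 305.0 = 168.491.
Gain = 168.491 / 90.382 = 1.8642 → 1.864.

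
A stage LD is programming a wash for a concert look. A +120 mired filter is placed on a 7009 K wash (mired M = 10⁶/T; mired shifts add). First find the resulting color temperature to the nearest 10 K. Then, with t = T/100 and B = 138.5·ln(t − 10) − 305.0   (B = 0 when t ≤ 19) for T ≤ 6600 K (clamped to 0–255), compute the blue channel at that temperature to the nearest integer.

157

M_in = 10⁶/7009 = 142.67; M_out = 142.67 + (+120) = 262.67.
T_out = 10⁶/262.67 = 3807.0 K → 3810 K; t = 38.1.
B = 138.5·ln(38.1 − 10) − 305.0 = 138.5·ln 28.1 − 305.0 = 138.5·3.3358 − 305.0 = 157.004.
Rounded: 157.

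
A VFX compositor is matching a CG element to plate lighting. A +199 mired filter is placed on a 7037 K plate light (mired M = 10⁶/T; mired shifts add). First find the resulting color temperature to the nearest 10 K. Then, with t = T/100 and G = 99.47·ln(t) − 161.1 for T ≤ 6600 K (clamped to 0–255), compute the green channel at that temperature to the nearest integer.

175

M_in = 10⁶/7037 = 142.11; M_out = 142.11 + (+199) = 341.11.
T_out = 10⁶/341.11 = 2931.6 K → 2930 K; t = 29.3.
G = 99.47·ln 29.3 − 161.1 = 99.47·3.3776 − 161.1 = 174.869.
Rounded: 175.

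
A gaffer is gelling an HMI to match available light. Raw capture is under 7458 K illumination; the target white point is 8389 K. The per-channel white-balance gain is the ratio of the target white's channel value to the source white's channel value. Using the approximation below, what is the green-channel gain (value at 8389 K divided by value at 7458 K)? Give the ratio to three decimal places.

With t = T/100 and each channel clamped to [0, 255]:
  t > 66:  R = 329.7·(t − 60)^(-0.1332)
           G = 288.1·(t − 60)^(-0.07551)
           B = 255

At 7458 K (t = 74.58):
  G = 288.1·(74.58 − 60)^(-0.07551) = 288.1·14.58^(-0.07551) = 288.1·0.81682 = 235.325.
At 8389 K (t = 83.89):
  G = 288.1·(83.89 − 60)^(-0.07551) = 288.1·23.89^(-0.07551) = 288.1·0.78692 = 226.712.
Gain = 226.712 / 235.325 = 0.9634 → 0.963.

0.963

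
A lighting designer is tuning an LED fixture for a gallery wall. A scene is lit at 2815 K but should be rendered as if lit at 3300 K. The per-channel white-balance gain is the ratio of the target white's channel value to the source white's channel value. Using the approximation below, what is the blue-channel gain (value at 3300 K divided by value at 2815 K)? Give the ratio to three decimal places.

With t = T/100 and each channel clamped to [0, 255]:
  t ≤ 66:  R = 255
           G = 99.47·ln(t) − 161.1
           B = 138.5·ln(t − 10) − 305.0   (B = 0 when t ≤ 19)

1.340

At 2815 K (t = 28.15):
  B = 138.5·ln(28.15 − 10) − 305.0 = 138.5·ln 18.15 − 305.0 = 138.5·2.8987 − 305.0 = 96.466.
At 3300 K (t = 33):
  B = 138.5·ln(33 − 10) − 305.0 = 138.5·ln 23 − 305.0 = 138.5·3.1355 − 305.0 = 129.266.
Gain = 129.266 / 96.466 = 1.3400 → 1.340.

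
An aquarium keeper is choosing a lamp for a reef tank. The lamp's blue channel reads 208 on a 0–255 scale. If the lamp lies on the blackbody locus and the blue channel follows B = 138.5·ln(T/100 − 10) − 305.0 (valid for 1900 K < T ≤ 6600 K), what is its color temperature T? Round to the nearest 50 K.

5050 K

ln(t − 10) = (208 + 305.0) / 138.5 = 3.7040.
t − 10 = e^3.7040 = 40.608, so t = 50.608.
T = 100·t = 5061 K → 5050 K to the nearest 50 K.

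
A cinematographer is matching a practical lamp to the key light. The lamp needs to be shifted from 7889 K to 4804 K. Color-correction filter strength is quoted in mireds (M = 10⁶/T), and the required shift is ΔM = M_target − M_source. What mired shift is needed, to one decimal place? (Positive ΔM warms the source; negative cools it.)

M_source = 10⁶/7889 = 126.759; M_target = 10⁶/4804 = 208.160.
ΔM = 208.160 − 126.759 = 81.401 → +81.4 mireds, a warming shift.

+81.4 mireds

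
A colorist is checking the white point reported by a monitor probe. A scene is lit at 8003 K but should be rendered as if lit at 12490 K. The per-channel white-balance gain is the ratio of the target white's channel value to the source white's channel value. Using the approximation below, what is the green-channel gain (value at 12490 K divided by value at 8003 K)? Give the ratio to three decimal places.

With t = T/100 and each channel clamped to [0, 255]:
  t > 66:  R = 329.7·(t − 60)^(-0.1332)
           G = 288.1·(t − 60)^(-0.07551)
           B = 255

At 8003 K (t = 80.03):
  G = 288.1·(80.03 − 60)^(-0.07551) = 288.1·20.03^(-0.07551) = 288.1·0.79746 = 229.749.
At 12490 K (t = 124.9):
  G = 288.1·(124.9 − 60)^(-0.07551) = 288.1·64.9^(-0.07551) = 288.1·0.72972 = 210.233.
Gain = 210.233 / 229.749 = 0.9151 → 0.915.

0.915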